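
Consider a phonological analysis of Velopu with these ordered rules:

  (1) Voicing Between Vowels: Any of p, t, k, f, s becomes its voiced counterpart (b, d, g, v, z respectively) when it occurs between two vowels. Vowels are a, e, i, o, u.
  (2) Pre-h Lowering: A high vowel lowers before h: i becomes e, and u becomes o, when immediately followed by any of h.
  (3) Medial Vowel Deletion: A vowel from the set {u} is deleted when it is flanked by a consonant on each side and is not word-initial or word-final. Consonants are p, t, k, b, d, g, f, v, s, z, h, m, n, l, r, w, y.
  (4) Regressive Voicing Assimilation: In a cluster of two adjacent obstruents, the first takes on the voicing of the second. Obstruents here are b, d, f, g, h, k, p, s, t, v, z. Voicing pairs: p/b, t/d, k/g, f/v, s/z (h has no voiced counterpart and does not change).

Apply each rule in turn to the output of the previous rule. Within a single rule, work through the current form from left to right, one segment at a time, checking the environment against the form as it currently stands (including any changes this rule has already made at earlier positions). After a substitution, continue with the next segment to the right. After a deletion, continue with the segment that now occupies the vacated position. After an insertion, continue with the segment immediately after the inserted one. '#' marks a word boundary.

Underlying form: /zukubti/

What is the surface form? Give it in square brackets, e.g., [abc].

(1) Voicing Between Vowels: [zukubti] → [zugubti]
(2) Pre-h Lowering: no change — [zugubti]
(3) Medial Vowel Deletion: [zugubti] → [zgbti]
(4) Regressive Voicing Assimilation: [zgbti] → [zgpti]

[zgpti]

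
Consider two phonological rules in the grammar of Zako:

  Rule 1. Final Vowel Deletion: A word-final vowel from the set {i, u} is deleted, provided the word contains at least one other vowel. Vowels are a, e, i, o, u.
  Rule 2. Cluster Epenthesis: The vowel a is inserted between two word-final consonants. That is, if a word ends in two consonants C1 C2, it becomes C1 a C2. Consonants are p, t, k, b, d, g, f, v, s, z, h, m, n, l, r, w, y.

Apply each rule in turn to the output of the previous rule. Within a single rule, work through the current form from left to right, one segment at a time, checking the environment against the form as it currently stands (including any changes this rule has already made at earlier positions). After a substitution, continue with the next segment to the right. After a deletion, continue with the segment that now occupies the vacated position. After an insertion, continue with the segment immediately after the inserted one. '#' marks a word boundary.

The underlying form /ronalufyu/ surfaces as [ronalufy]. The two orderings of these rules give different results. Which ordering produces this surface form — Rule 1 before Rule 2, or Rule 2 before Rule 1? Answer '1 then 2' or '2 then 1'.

Order 1 then 2:
  1 Final Vowel Deletion: [ronalufyu] → [ronalufy]
  2 Cluster Epenthesis: [ronalufy] → [ronalufay]
  result: [ronalufay]
Order 2 then 1:
  2 Cluster Epenthesis: no change — [ronalufyu]
  1 Final Vowel Deletion: [ronalufyu] → [ronalufy]
  result: [ronalufy]

2 then 1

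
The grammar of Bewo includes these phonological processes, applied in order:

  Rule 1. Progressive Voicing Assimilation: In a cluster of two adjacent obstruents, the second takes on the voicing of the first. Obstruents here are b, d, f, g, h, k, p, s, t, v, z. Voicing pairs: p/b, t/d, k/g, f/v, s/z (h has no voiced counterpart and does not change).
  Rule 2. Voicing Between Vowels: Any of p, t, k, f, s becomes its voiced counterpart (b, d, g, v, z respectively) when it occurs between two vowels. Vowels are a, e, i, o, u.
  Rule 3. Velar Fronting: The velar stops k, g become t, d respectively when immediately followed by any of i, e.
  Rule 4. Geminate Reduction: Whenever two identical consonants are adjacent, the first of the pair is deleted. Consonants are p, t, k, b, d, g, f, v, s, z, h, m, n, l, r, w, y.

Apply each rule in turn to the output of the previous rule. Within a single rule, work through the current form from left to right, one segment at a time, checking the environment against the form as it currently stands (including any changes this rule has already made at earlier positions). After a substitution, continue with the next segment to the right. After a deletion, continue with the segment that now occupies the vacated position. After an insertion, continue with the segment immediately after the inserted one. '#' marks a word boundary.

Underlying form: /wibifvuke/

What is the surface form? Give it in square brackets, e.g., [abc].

Rule 1 Progressive Voicing Assimilation: [wibifvuke] → [wibiffuke]
Rule 2 Voicing Between Vowels: [wibiffuke] → [wibiffuge]
Rule 3 Velar Fronting: [wibiffuge] → [wibiffude]
Rule 4 Geminate Reduction: [wibiffude] → [wibifude]

[wibifude]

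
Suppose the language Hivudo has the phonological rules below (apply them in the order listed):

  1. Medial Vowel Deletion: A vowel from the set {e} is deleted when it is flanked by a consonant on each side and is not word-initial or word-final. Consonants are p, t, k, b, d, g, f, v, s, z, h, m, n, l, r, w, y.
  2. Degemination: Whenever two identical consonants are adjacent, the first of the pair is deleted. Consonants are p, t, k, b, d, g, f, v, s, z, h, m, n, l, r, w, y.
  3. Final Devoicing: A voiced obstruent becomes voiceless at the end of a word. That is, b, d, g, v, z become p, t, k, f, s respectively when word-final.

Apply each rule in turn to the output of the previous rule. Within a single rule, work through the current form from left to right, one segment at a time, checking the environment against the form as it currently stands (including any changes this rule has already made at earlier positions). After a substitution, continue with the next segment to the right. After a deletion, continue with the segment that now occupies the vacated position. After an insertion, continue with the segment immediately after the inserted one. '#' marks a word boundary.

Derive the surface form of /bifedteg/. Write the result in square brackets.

1 Medial Vowel Deletion: [bifedteg] → [bifdtg]
2 Degemination: no change — [bifdtg]
3 Final Devoicing: [bifdtg] → [bifdtk]

[bifdtk]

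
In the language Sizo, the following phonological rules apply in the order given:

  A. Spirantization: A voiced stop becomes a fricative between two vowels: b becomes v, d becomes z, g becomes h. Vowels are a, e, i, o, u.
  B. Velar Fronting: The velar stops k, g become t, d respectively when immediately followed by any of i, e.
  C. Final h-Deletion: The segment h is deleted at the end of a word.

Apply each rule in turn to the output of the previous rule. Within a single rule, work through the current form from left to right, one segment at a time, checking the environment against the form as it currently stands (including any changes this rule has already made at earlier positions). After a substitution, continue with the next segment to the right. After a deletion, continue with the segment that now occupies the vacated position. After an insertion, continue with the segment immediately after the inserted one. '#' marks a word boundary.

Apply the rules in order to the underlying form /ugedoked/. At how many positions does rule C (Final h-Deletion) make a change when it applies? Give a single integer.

0

A Spirantization: [ugedoked] → [uhezoked]
B Velar Fronting: [uhezoked] → [uhezoted]
C Final h-Deletion: no change — [uhezoted]
Rule C changed 0 position(s).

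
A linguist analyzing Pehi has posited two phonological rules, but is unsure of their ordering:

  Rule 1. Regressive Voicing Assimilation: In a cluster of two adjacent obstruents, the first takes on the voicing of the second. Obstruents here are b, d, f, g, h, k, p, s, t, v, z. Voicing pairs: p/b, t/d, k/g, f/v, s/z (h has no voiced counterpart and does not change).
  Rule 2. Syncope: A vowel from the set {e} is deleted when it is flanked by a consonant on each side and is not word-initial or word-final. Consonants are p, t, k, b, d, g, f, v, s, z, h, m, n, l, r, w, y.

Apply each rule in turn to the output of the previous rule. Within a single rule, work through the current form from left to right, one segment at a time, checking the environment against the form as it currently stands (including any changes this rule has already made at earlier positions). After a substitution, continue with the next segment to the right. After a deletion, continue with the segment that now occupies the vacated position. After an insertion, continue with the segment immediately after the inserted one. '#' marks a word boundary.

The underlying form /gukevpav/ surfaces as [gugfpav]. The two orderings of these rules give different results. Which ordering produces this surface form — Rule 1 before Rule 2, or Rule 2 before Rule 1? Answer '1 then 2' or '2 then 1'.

2 then 1

Order 1 then 2:
  1 Regressive Voicing Assimilation: [gukevpav] → [gukefpav]
  2 Syncope: [gukefpav] → [gukfpav]
  result: [gukfpav]
Order 2 then 1:
  2 Syncope: [gukevpav] → [gukvpav]
  1 Regressive Voicing Assimilation: [gukvpav] → [gugfpav]
  result: [gugfpav]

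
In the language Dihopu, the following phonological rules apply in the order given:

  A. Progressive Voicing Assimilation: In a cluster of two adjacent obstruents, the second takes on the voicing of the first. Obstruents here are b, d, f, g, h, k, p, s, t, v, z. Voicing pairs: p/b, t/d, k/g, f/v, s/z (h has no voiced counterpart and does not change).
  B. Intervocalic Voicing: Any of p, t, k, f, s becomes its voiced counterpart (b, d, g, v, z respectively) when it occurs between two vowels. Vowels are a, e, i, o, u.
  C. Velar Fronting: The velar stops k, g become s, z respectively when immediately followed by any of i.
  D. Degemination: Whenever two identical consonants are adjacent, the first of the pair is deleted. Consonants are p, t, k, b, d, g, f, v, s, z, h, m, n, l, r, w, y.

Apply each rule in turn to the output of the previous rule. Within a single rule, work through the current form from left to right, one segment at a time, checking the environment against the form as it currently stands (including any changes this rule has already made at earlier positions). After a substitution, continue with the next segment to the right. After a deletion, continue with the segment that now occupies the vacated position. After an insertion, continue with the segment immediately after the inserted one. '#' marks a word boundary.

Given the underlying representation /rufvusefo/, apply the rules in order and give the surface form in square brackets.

A Progressive Voicing Assimilation: [rufvusefo] → [ruffusefo]
B Intervocalic Voicing: [ruffusefo] → [ruffuzevo]
C Velar Fronting: no change — [ruffuzevo]
D Degemination: [ruffuzevo] → [rufuzevo]

[rufuzevo]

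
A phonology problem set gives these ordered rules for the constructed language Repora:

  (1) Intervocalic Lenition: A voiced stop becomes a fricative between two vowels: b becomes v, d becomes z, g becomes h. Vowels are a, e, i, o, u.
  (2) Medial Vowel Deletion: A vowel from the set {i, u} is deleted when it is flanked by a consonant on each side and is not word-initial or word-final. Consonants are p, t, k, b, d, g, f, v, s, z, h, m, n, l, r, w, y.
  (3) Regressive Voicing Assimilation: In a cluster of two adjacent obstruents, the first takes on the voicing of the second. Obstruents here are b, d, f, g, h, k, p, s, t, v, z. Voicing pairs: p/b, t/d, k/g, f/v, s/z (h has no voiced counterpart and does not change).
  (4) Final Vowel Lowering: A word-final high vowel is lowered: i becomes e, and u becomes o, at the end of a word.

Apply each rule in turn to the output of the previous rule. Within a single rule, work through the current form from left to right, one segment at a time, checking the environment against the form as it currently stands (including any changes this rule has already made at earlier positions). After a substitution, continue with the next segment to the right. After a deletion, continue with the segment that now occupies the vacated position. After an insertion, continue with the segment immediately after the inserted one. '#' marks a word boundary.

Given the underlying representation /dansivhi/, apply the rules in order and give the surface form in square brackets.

[danzfhe]

(1) Intervocalic Lenition: no change — [dansivhi]
(2) Medial Vowel Deletion: [dansivhi] → [dansvhi]
(3) Regressive Voicing Assimilation: [dansvhi] → [danzfhi]
(4) Final Vowel Lowering: [danzfhi] → [danzfhe]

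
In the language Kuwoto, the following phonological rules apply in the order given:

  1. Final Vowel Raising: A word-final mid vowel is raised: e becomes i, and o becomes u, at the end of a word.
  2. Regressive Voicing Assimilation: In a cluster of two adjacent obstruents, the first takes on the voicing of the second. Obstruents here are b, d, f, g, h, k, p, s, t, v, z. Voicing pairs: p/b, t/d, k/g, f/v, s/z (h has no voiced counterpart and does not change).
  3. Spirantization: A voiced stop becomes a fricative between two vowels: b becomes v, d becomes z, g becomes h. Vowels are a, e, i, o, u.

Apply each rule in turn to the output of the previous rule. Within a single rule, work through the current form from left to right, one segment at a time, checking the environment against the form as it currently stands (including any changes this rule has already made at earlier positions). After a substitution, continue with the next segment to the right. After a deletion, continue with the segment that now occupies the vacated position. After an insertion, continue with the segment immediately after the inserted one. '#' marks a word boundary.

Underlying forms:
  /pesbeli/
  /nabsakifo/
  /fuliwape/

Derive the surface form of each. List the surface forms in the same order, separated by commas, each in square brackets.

[pezbeli], [napsakifu], [fuliwapi]

/pesbeli/:
  1 Final Vowel Raising: no change — [pesbeli]
  2 Regressive Voicing Assimilation: [pesbeli] → [pezbeli]
  3 Spirantization: no change — [pezbeli]
/nabsakifo/:
  1 Final Vowel Raising: [nabsakifo] → [nabsakifu]
  2 Regressive Voicing Assimilation: [nabsakifu] → [napsakifu]
  3 Spirantization: no change — [napsakifu]
/fuliwape/:
  1 Final Vowel Raising: [fuliwape] → [fuliwapi]
  2 Regressive Voicing Assimilation: no change — [fuliwapi]
  3 Spirantization: no change — [fuliwapi]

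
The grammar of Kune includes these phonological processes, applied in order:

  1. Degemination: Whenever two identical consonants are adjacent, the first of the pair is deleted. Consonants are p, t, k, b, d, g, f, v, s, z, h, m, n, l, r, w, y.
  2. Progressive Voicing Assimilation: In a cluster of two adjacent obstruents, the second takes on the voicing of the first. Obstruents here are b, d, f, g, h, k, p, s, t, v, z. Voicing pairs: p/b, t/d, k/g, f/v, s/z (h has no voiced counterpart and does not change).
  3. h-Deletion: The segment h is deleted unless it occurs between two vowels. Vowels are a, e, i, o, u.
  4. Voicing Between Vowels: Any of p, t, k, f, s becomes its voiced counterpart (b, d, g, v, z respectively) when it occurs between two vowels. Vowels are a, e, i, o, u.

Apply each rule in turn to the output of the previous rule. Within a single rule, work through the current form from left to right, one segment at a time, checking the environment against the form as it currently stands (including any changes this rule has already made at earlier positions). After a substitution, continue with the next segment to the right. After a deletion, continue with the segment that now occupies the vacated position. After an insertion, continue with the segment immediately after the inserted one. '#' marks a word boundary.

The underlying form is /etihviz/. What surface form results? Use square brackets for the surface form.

1 Degemination: no change — [etihviz]
2 Progressive Voicing Assimilation: [etihviz] → [etihfiz]
3 h-Deletion: [etihfiz] → [etifiz]
4 Voicing Between Vowels: [etifiz] → [ediviz]

[ediviz]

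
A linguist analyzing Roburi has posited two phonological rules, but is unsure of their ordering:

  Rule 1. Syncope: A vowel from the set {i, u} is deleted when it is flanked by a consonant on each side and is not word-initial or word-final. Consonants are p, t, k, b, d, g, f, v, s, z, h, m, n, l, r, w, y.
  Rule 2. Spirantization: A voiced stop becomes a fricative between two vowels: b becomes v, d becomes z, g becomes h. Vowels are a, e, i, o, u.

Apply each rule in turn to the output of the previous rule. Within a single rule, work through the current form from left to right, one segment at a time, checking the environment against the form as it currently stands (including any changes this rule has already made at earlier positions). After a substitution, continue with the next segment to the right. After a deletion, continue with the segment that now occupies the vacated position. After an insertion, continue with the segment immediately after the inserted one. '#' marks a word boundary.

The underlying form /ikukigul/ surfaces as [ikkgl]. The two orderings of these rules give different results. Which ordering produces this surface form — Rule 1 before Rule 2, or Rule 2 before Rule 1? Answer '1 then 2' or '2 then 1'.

1 then 2

Order 1 then 2:
  1 Syncope: [ikukigul] → [ikkgl]
  2 Spirantization: no change — [ikkgl]
  result: [ikkgl]
Order 2 then 1:
  2 Spirantization: [ikukigul] → [ikukihul]
  1 Syncope: [ikukihul] → [ikkhl]
  result: [ikkhl]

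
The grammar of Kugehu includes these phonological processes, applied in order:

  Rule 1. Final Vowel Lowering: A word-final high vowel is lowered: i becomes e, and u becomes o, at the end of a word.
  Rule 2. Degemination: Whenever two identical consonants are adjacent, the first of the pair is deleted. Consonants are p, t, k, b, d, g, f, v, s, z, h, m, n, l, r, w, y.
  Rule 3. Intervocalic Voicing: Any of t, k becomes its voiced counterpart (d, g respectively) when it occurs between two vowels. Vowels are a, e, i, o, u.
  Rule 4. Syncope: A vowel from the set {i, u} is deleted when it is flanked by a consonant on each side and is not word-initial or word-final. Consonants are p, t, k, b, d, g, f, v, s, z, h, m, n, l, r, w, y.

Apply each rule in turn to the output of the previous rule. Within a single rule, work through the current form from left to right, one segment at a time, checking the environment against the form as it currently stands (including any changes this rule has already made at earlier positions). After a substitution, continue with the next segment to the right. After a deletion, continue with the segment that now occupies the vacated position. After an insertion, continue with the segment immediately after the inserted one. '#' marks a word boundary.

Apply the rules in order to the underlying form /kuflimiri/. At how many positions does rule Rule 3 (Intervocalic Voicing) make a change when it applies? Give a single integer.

Rule 1 Final Vowel Lowering: [kuflimiri] → [kuflimire]
Rule 2 Degemination: no change — [kuflimire]
Rule 3 Intervocalic Voicing: no change — [kuflimire]
Rule 4 Syncope: [kuflimire] → [kflmre]
Rule Rule 3 changed 0 position(s).

0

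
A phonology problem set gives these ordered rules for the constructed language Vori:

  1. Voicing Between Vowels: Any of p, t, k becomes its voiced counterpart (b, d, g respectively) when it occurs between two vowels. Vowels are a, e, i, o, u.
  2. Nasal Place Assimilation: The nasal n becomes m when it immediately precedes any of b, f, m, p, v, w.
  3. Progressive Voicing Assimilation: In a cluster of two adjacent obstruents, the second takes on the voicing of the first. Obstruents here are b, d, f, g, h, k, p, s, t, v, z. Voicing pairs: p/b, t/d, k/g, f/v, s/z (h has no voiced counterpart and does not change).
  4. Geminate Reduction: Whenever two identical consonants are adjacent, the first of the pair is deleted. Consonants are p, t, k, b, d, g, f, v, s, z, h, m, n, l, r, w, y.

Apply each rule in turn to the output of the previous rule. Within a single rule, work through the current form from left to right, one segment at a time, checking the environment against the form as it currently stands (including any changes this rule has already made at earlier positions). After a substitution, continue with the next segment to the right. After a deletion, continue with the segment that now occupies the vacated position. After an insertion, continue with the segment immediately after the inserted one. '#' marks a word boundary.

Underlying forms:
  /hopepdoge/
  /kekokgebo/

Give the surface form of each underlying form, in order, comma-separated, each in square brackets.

/hopepdoge/:
  1 Voicing Between Vowels: [hopepdoge] → [hobepdoge]
  2 Nasal Place Assimilation: no change — [hobepdoge]
  3 Progressive Voicing Assimilation: [hobepdoge] → [hobeptoge]
  4 Geminate Reduction: no change — [hobeptoge]
/kekokgebo/:
  1 Voicing Between Vowels: [kekokgebo] → [kegokgebo]
  2 Nasal Place Assimilation: no change — [kegokgebo]
  3 Progressive Voicing Assimilation: [kegokgebo] → [kegokkebo]
  4 Geminate Reduction: [kegokkebo] → [kegokebo]

[hobeptoge], [kegokebo]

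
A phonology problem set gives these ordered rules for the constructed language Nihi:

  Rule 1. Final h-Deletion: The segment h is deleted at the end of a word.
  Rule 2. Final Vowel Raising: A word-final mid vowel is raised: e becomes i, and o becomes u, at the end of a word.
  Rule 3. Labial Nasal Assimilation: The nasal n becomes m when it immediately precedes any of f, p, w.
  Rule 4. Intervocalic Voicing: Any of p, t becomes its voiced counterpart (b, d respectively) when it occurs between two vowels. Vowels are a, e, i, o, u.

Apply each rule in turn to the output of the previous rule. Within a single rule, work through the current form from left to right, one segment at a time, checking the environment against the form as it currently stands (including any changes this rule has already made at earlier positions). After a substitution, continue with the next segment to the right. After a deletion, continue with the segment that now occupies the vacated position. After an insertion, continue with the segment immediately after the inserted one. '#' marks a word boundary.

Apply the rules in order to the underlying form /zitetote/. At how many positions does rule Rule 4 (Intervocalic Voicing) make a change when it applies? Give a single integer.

Rule 1 Final h-Deletion: no change — [zitetote]
Rule 2 Final Vowel Raising: [zitetote] → [zitetoti]
Rule 3 Labial Nasal Assimilation: no change — [zitetoti]
Rule 4 Intervocalic Voicing: [zitetoti] → [zidedodi]
Rule Rule 4 changed 3 position(s).

3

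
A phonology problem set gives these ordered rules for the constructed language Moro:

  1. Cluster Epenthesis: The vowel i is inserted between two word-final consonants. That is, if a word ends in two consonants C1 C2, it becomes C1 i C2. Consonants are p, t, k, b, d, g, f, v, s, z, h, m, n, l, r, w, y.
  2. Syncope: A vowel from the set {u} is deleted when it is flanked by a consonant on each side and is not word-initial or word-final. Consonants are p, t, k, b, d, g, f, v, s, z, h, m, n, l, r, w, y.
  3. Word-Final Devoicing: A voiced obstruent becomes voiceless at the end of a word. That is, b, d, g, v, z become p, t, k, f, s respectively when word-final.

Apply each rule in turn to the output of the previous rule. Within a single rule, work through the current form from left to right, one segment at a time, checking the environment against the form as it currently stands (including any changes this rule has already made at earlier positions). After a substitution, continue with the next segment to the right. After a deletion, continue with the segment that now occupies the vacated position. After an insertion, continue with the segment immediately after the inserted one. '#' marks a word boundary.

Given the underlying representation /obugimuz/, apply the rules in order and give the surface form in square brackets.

[obgims]

1 Cluster Epenthesis: no change — [obugimuz]
2 Syncope: [obugimuz] → [obgimz]
3 Word-Final Devoicing: [obgimz] → [obgims]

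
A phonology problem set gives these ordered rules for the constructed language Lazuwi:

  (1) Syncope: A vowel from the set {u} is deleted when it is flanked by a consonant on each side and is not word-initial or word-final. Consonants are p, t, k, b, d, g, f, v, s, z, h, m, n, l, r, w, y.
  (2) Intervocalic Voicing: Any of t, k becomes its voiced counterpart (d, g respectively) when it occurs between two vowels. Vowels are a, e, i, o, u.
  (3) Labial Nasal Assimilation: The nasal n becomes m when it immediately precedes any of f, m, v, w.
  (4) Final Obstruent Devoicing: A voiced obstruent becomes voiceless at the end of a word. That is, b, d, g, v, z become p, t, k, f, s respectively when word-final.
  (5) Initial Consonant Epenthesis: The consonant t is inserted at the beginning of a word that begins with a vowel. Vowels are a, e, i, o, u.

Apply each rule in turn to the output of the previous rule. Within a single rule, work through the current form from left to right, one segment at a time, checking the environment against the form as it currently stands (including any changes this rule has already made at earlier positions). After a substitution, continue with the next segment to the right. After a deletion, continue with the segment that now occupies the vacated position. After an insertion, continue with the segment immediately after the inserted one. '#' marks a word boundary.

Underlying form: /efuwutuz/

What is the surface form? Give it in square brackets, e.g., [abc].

[tefwts]

(1) Syncope: [efuwutuz] → [efwtz]
(2) Intervocalic Voicing: no change — [efwtz]
(3) Labial Nasal Assimilation: no change — [efwtz]
(4) Final Obstruent Devoicing: [efwtz] → [efwts]
(5) Initial Consonant Epenthesis: [efwts] → [tefwts]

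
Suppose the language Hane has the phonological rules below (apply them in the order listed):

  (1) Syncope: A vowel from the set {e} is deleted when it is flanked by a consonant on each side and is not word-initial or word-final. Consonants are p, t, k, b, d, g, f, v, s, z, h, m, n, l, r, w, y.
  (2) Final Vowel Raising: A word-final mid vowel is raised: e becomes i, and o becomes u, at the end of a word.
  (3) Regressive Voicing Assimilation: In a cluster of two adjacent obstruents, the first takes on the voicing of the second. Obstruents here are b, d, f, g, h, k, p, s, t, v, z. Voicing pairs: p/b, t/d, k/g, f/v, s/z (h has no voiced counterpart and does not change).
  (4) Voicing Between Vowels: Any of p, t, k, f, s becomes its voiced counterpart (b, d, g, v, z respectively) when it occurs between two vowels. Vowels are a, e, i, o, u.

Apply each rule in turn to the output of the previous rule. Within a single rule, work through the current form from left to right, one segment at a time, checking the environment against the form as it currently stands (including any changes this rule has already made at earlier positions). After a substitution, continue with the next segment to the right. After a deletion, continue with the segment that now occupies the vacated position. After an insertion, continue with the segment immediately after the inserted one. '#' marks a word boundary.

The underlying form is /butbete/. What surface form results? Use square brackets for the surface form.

[budpti]

(1) Syncope: [butbete] → [butbte]
(2) Final Vowel Raising: [butbte] → [butbti]
(3) Regressive Voicing Assimilation: [butbti] → [budpti]
(4) Voicing Between Vowels: no change — [budpti]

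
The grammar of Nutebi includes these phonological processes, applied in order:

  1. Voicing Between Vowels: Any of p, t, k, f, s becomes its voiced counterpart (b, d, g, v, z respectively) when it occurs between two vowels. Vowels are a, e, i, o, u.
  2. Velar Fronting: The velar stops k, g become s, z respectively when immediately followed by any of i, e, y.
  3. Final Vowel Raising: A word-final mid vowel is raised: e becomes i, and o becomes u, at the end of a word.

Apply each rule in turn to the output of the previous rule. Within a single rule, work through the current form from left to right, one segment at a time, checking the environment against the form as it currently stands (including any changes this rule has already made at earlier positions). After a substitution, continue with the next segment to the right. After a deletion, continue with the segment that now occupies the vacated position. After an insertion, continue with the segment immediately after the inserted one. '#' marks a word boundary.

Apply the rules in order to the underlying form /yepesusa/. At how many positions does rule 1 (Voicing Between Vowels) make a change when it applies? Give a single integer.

1 Voicing Between Vowels: [yepesusa] → [yebezuza]
2 Velar Fronting: no change — [yebezuza]
3 Final Vowel Raising: no change — [yebezuza]
Rule 1 changed 3 position(s).

3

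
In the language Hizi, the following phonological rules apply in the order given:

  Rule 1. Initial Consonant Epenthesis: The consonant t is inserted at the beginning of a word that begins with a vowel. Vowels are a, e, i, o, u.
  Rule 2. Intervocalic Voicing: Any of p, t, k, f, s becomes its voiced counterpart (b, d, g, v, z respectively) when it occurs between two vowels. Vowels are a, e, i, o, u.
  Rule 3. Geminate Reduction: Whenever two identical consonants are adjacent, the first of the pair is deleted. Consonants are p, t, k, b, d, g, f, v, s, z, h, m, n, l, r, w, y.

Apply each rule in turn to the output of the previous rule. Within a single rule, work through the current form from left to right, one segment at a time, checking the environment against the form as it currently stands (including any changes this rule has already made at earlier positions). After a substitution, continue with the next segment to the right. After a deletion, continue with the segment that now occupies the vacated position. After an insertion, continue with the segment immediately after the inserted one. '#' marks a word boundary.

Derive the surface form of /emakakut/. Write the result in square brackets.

Rule 1 Initial Consonant Epenthesis: [emakakut] → [temakakut]
Rule 2 Intervocalic Voicing: [temakakut] → [temagagut]
Rule 3 Geminate Reduction: no change — [temagagut]

[temagagut]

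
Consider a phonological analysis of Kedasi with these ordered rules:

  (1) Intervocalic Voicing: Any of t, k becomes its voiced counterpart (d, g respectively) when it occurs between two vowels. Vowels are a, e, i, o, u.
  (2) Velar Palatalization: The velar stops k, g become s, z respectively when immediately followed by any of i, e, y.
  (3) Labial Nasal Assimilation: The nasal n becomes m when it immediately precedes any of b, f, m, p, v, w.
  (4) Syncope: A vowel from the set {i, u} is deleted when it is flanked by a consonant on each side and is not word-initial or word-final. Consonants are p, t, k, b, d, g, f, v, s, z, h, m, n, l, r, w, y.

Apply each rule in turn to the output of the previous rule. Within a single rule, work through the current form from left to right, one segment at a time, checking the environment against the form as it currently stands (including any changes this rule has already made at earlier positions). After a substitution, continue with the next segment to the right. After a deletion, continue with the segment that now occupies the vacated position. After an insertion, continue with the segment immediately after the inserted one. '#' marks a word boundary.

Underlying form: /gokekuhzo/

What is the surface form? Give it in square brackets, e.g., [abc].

(1) Intervocalic Voicing: [gokekuhzo] → [gogeguhzo]
(2) Velar Palatalization: [gogeguhzo] → [gozeguhzo]
(3) Labial Nasal Assimilation: no change — [gozeguhzo]
(4) Syncope: [gozeguhzo] → [gozeghzo]

[gozeghzo]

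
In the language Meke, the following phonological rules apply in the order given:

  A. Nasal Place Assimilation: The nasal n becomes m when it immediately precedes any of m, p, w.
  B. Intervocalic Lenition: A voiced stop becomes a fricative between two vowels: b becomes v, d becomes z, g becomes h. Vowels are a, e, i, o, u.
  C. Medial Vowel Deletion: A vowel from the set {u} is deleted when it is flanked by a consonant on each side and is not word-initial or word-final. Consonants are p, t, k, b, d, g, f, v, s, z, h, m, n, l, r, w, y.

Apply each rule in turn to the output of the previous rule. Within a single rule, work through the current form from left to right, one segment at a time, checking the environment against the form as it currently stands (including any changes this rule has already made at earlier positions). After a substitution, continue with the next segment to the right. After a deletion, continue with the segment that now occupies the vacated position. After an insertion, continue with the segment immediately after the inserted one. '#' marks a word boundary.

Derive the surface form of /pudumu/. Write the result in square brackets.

A Nasal Place Assimilation: no change — [pudumu]
B Intervocalic Lenition: [pudumu] → [puzumu]
C Medial Vowel Deletion: [puzumu] → [pzmu]

[pzmu]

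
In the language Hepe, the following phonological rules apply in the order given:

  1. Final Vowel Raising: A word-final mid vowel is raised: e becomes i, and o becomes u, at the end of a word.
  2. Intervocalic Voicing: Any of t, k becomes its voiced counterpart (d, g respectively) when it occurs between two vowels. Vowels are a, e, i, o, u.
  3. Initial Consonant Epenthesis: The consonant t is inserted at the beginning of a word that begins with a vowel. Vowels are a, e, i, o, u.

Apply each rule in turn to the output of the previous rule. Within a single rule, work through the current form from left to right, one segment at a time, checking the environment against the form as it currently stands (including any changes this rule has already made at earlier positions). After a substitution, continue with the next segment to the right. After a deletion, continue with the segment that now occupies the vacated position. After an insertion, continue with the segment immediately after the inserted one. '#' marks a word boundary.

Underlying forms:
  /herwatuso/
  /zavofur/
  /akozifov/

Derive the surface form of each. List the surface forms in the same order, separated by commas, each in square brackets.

[herwadusu], [zavofur], [tagozifov]

/herwatuso/:
  1 Final Vowel Raising: [herwatuso] → [herwatusu]
  2 Intervocalic Voicing: [herwatusu] → [herwadusu]
  3 Initial Consonant Epenthesis: no change — [herwadusu]
/zavofur/:
  1 Final Vowel Raising: no change — [zavofur]
  2 Intervocalic Voicing: no change — [zavofur]
  3 Initial Consonant Epenthesis: no change — [zavofur]
/akozifov/:
  1 Final Vowel Raising: no change — [akozifov]
  2 Intervocalic Voicing: [akozifov] → [agozifov]
  3 Initial Consonant Epenthesis: [agozifov] → [tagozifov]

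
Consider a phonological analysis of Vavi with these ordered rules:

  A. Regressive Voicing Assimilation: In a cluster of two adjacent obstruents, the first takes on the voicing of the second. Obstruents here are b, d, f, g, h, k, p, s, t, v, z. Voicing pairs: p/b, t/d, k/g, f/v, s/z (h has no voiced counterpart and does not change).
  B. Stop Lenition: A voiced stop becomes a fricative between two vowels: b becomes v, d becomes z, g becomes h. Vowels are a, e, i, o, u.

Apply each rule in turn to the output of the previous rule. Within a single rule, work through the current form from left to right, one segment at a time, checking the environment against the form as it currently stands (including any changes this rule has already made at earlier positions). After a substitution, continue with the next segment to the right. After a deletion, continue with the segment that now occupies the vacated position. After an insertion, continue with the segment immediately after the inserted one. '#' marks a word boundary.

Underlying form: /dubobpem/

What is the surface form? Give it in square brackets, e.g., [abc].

[duvoppem]

A Regressive Voicing Assimilation: [dubobpem] → [duboppem]
B Stop Lenition: [duboppem] → [duvoppem]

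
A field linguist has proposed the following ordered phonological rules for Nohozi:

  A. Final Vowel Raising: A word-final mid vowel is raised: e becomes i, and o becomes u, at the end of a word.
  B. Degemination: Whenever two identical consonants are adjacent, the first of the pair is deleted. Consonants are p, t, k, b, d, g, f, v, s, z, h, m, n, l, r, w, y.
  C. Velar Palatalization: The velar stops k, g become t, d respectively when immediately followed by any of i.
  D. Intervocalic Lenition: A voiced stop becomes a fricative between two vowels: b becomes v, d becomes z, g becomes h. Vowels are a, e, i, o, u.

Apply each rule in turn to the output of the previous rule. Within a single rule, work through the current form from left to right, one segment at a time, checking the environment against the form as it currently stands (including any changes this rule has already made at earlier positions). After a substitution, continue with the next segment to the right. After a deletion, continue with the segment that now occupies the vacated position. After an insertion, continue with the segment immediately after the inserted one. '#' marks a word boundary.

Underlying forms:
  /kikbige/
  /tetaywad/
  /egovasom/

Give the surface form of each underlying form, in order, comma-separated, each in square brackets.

/kikbige/:
  A Final Vowel Raising: [kikbige] → [kikbigi]
  B Degemination: no change — [kikbigi]
  C Velar Palatalization: [kikbigi] → [tikbidi]
  D Intervocalic Lenition: [tikbidi] → [tikbizi]
/tetaywad/:
  A Final Vowel Raising: no change — [tetaywad]
  B Degemination: no change — [tetaywad]
  C Velar Palatalization: no change — [tetaywad]
  D Intervocalic Lenition: no change — [tetaywad]
/egovasom/:
  A Final Vowel Raising: no change — [egovasom]
  B Degemination: no change — [egovasom]
  C Velar Palatalization: no change — [egovasom]
  D Intervocalic Lenition: [egovasom] → [ehovasom]

[tikbizi], [tetaywad], [ehovasom]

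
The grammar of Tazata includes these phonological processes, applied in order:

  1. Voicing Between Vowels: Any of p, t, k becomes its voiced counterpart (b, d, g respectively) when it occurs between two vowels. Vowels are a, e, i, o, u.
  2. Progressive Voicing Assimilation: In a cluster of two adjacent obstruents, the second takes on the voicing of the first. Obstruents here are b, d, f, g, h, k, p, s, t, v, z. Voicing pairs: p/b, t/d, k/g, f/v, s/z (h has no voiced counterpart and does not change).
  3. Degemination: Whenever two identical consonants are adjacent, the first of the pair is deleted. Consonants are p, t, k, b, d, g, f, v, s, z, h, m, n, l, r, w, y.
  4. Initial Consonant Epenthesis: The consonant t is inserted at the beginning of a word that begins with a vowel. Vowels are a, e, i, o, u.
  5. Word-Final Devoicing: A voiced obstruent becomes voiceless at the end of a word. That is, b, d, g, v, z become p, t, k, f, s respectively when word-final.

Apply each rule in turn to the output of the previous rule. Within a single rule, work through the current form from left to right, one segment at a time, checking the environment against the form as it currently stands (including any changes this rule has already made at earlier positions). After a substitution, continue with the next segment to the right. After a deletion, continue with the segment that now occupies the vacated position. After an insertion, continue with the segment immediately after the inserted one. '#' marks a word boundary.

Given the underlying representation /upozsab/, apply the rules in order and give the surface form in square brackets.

[tubozap]

1 Voicing Between Vowels: [upozsab] → [ubozsab]
2 Progressive Voicing Assimilation: [ubozsab] → [ubozzab]
3 Degemination: [ubozzab] → [ubozab]
4 Initial Consonant Epenthesis: [ubozab] → [tubozab]
5 Word-Final Devoicing: [tubozab] → [tubozap]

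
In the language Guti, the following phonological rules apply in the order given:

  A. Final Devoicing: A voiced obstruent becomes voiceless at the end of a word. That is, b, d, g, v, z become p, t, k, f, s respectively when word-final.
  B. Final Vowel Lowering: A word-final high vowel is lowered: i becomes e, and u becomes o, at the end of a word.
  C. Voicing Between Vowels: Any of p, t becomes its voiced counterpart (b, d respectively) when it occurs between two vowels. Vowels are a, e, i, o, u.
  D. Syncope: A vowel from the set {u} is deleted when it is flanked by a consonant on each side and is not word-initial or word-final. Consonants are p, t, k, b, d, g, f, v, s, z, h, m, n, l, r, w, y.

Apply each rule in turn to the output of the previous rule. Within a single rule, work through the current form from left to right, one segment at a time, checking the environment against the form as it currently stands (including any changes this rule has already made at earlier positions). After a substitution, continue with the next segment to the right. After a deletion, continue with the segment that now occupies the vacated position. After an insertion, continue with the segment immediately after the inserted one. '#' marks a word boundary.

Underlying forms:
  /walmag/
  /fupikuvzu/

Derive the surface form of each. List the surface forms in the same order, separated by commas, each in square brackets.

/walmag/:
  A Final Devoicing: [walmag] → [walmak]
  B Final Vowel Lowering: no change — [walmak]
  C Voicing Between Vowels: no change — [walmak]
  D Syncope: no change — [walmak]
/fupikuvzu/:
  A Final Devoicing: no change — [fupikuvzu]
  B Final Vowel Lowering: [fupikuvzu] → [fupikuvzo]
  C Voicing Between Vowels: [fupikuvzo] → [fubikuvzo]
  D Syncope: [fubikuvzo] → [fbikvzo]

[walmak], [fbikvzo]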